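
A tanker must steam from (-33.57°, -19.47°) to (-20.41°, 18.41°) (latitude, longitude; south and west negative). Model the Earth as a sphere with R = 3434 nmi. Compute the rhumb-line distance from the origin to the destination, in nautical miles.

Rhumb course C = atan2(Δλ, Δψ) with Δψ = ln[tan(π/4+φ₂/2)/tan(π/4+φ₁/2)] = +0.2586, Δλ = +0.6611 → C = 68.64°
d = R·|Δφ| / |cos C| = 3434·0.22969 / 0.36430 = 2165 nmi

2165 nmi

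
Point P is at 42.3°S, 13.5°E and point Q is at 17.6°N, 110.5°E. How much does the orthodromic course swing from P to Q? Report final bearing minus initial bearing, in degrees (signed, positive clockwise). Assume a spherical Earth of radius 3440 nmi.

At departure: θ₁ = atan2(sin Δλ cos φ₂, cos φ₁ sin φ₂ − sin φ₁ cos φ₂ cos Δλ) = 81.26°
At arrival: θ₂ = atan2(sin Δλ cos φ₁, −cos φ₂ sin φ₁ + sin φ₂ cos φ₁ cos Δλ) = 50.08°
Δθ = θ₂ − θ₁ = -31.2°

-31.2°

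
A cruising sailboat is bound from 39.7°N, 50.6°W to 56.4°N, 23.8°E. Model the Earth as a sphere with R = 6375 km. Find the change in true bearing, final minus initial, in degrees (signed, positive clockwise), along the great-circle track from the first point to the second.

+59.4°

At departure: θ₁ = atan2(sin Δλ cos φ₂, cos φ₁ sin φ₂ − sin φ₁ cos φ₂ cos Δλ) = 44.32°
At arrival: θ₂ = atan2(sin Δλ cos φ₁, −cos φ₂ sin φ₁ + sin φ₂ cos φ₁ cos Δλ) = 103.74°
Δθ = θ₂ − θ₁ = +59.4°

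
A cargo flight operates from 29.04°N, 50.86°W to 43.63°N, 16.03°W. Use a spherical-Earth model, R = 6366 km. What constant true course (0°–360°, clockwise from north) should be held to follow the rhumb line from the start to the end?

62.4°

Meridional parts: M(φ₁)=+0.5301, M(φ₂)=+0.8480 → ΔM = +0.3179;  Δλ = +0.6079 rad
tan C = Δλ / ΔM = +1.9122 → C = 62.39°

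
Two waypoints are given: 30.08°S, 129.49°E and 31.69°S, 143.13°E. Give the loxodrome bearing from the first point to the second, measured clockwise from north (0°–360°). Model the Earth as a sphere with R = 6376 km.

Δψ = ln[tan(π/4+φ₂/2)/tan(π/4+φ₁/2)] = -0.0327
Δλ = +0.2381 rad (taken the short way round)
course = atan2(Δλ, Δψ) = 97.83°

97.8°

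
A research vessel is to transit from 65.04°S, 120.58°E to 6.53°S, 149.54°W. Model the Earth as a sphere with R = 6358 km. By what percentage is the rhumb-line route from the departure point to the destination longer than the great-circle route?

Great circle: σ = 1.4666 rad → d_gc = Rσ = 9324.8 km
Rhumb: Δφ = +1.0212, Δλ = +1.5687, Δψ = +1.3939, q = Δφ/Δψ = 0.7326 → d_rh = R√(Δφ²+q²Δλ²) = 9774.9 km
Excess = (9774.9 − 9324.8) / 9324.8 = 450.1 / 9324.8 = 4.83% ≈ 4.8%

4.8%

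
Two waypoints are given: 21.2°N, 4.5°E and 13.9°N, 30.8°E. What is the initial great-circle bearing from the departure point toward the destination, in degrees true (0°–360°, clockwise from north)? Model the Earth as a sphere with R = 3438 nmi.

θ = atan2( sin Δλ·cos φ₂ ,  cos φ₁ sin φ₂ − sin φ₁ cos φ₂ cos Δλ )
  = atan2(+0.4301, -0.0907) = 101.91°

101.9°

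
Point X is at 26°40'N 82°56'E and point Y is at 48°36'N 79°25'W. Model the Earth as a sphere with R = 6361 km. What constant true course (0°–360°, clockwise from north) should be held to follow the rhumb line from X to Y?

Δψ = ln[tan(π/4+φ₂/2)/tan(π/4+φ₁/2)] = +0.4900
Δλ = -2.8335 rad (taken the short way round)
course = atan2(Δλ, Δψ) = 279.81°

279.8°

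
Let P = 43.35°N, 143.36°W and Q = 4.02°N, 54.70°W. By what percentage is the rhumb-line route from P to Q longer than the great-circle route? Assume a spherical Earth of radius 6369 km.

2.2%

Great circle: σ = 1.5057 rad → d_gc = Rσ = 9589.6 km
Rhumb: Δφ = -0.6864, Δλ = +1.5474, Δψ = -0.7710, q = Δφ/Δψ = 0.8903 → d_rh = R√(Δφ²+q²Δλ²) = 9803.4 km
Excess = (9803.4 − 9589.6) / 9589.6 = 213.8 / 9589.6 = 2.23% ≈ 2.2%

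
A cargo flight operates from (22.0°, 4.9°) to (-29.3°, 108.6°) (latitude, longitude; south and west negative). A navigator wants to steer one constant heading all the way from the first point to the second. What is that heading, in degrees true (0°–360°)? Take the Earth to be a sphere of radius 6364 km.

Δψ = ln[tan(π/4+φ₂/2)/tan(π/4+φ₁/2)] = -0.9290
Δλ = +1.8099 rad (taken the short way round)
course = atan2(Δλ, Δψ) = 117.17°

117.2°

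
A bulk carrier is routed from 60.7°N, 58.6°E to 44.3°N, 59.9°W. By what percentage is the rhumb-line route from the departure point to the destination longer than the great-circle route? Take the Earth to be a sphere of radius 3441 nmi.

Great circle: σ = 1.1130 rad → d_gc = Rσ = 3829.9 nmi
Rhumb: Δφ = -0.2862, Δλ = -2.0682, Δψ = -0.4775, q = Δφ/Δψ = 0.5995 → d_rh = R√(Δφ²+q²Δλ²) = 4378.7 nmi
Excess = (4378.7 − 3829.9) / 3829.9 = 548.8 / 3829.9 = 14.33% ≈ 14.3%

14.3%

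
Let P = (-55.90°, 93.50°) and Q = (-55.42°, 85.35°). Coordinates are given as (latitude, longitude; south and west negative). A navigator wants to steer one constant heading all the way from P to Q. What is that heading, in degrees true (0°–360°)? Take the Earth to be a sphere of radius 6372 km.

276.0°

Δψ = ln[tan(π/4+φ₂/2)/tan(π/4+φ₁/2)] = +0.0149
Δλ = -0.1422 rad (taken the short way round)
course = atan2(Δλ, Δψ) = 275.96°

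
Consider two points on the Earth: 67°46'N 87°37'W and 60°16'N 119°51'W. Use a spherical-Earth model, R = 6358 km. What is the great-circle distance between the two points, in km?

Haversine: a = sin²(Δφ/2)+cos φ₁ cos φ₂ sin²(Δλ/2) = 0.01874;  σ = 2·atan2(√a,√(1−a))
σ = 15.736° → d = Rσ = 6358·0.27464 = 1746 km

1746 km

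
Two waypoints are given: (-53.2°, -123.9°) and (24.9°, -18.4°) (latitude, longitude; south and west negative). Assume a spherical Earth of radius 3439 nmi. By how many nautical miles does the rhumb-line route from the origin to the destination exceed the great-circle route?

147 nmi

Great circle: cos σ = sin φ₁ sin φ₂ + cos φ₁ cos φ₂ cos Δλ,  σ = 2.0741 rad → d_gc = 7132.9 nmi
Rhumb line: Δψ = +1.5496, q = Δφ/Δψ = 0.8796, d_rh = R√(Δφ²+q²Δλ²) = 7280.2 nmi
Excess = 7280.2 − 7132.9 = 147.3 ≈ 147 nmi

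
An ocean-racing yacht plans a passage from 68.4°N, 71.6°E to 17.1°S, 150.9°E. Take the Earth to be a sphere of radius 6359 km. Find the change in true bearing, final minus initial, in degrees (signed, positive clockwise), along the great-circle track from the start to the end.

+52.1°

At departure: θ₁ = atan2(sin Δλ cos φ₂, cos φ₁ sin φ₂ − sin φ₁ cos φ₂ cos Δλ) = 106.22°
At arrival: θ₂ = atan2(sin Δλ cos φ₁, −cos φ₂ sin φ₁ + sin φ₂ cos φ₁ cos Δλ) = 158.30°
Δθ = θ₂ − θ₁ = +52.1°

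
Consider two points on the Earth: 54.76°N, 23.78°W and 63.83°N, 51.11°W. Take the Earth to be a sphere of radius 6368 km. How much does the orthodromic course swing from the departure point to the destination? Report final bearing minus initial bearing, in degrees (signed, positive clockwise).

Initial bearing θ₁ = atan2(sin Δλ cos φ₂, cos φ₁ sin φ₂ − sin φ₁ cos φ₂ cos Δλ) = 314.34°
Final bearing θ₂ = (initial bearing from the destination back to the start) + 180° = 290.65°
Δθ = θ₂ − θ₁ = -23.7°

-23.7°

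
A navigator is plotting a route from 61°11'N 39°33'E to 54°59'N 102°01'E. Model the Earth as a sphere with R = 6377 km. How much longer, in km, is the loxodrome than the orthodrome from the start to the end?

Great circle: cos σ = sin φ₁ sin φ₂ + cos φ₁ cos φ₂ cos Δλ,  σ = 0.5634 rad → d_gc = 3593.1 km
Rhumb line: Δψ = -0.2053, q = Δφ/Δψ = 0.5271, d_rh = R√(Δφ²+q²Δλ²) = 3729.0 km
Excess = 3729.0 − 3593.1 = 135.9 ≈ 136 km

136 km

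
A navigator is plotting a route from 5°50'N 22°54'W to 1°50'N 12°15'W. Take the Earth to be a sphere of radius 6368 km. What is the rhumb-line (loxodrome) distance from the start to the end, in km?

Rhumb course C = atan2(Δλ, Δψ) with Δψ = ln[tan(π/4+φ₂/2)/tan(π/4+φ₁/2)] = -0.0700, Δλ = +0.1859 → C = 110.63°
d = R·|Δφ| / |cos C| = 6368·0.06981 / 0.35236 = 1262 km

1262 km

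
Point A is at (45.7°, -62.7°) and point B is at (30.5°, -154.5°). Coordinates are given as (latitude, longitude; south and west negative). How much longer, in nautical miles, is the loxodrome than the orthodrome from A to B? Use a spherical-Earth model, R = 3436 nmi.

210 nmi

Great circle: cos σ = sin φ₁ sin φ₂ + cos φ₁ cos φ₂ cos Δλ,  σ = 1.2193 rad → d_gc = 4189.4 nmi
Rhumb line: Δψ = -0.3393, q = Δφ/Δψ = 0.7818, d_rh = R√(Δφ²+q²Δλ²) = 4399.2 nmi
Excess = 4399.2 − 4189.4 = 209.8 ≈ 210 nmi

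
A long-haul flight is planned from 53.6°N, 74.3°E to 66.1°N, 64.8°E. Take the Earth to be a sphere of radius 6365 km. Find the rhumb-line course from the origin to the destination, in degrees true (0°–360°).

Δψ = ln[tan(π/4+φ₂/2)/tan(π/4+φ₁/2)] = +0.4405
Δλ = -0.1658 rad (taken the short way round)
course = atan2(Δλ, Δψ) = 339.37°

339.4°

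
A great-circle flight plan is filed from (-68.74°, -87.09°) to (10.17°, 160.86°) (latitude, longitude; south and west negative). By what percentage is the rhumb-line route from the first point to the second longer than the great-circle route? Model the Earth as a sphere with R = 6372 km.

Great circle: σ = 1.8740 rad → d_gc = Rσ = 11940.9 km
Rhumb: Δφ = +1.3772, Δλ = -1.9556, Δψ = +1.8514, q = Δφ/Δψ = 0.7439 → d_rh = R√(Δφ²+q²Δλ²) = 12764.9 km
Excess = (12764.9 − 11940.9) / 11940.9 = 824.0 / 11940.9 = 6.90% ≈ 6.9%

6.9%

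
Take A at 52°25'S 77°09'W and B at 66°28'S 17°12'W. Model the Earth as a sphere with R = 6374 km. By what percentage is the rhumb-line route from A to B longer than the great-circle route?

Great circle: σ = 0.5576 rad → d_gc = Rσ = 3554.4 km
Rhumb: Δφ = -0.2452, Δλ = +1.0463, Δψ = -0.4907, q = Δφ/Δψ = 0.4997 → d_rh = R√(Δφ²+q²Δλ²) = 3681.0 km
Excess = (3681.0 − 3554.4) / 3554.4 = 126.6 / 3554.4 = 3.56% ≈ 3.6%

3.6%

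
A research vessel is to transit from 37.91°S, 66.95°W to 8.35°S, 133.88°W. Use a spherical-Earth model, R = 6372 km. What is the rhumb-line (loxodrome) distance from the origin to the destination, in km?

Δψ = ln[tan(π/4+φ₂/2)/tan(π/4+φ₁/2)] = +0.5697;  Δφ = +0.5159 rad,  Δλ = -1.1681 rad
q = Δφ/Δψ = 0.9055
d = R·√(Δφ² + q²Δλ²) = 6372·1.17690 = 7499 km

7499 km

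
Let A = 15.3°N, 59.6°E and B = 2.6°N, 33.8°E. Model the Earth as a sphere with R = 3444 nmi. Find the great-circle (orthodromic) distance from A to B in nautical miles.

1708 nmi

cos σ = sin φ₁ sin φ₂ + cos φ₁ cos φ₂ cos Δλ
      = sin(15.30°)sin(2.60°) + cos(15.30°)cos(2.60°)cos(-25.80°) = 0.8795
σ = 28.420° → d = Rσ = 3444·0.49602 = 1708 nmi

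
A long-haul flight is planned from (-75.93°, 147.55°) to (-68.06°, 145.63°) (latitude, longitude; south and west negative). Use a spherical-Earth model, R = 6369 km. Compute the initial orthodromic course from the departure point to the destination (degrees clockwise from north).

N = sin Δλ·cos φ₂ = -0.0125;  D = cos φ₁ sin φ₂ − sin φ₁ cos φ₂ cos Δλ = +0.1367
initial course = atan2(N, D) = 354.77°

354.8°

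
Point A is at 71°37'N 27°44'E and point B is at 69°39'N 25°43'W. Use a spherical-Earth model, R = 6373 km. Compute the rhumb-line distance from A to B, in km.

1982 km

Δψ = ln[tan(π/4+φ₂/2)/tan(π/4+φ₁/2)] = -0.1036;  Δφ = -0.0343 rad,  Δλ = -0.9329 rad
q = Δφ/Δψ = 0.3313
d = R·√(Δφ² + q²Δλ²) = 6373·0.31099 = 1982 km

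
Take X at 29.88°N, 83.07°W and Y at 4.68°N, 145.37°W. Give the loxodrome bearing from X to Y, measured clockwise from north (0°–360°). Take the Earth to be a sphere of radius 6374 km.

246.8°

Δψ = ln[tan(π/4+φ₂/2)/tan(π/4+φ₁/2)] = -0.4651
Δλ = -1.0873 rad (taken the short way round)
course = atan2(Δλ, Δψ) = 246.84°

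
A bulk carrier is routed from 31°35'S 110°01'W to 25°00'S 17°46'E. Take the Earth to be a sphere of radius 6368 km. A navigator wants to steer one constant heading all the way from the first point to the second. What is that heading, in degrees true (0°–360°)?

Δψ = ln[tan(π/4+φ₂/2)/tan(π/4+φ₁/2)] = +0.1306
Δλ = +2.2302 rad (taken the short way round)
course = atan2(Δλ, Δψ) = 86.65°

86.6°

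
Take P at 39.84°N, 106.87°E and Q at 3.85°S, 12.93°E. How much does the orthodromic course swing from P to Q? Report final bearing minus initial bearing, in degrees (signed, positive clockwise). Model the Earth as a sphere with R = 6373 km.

Initial bearing θ₁ = atan2(sin Δλ cos φ₂, cos φ₁ sin φ₂ − sin φ₁ cos φ₂ cos Δλ) = 269.56°
Final bearing θ₂ = (initial bearing from the destination back to the start) + 180° = 230.31°
Δθ = θ₂ − θ₁ = -39.2°

-39.2°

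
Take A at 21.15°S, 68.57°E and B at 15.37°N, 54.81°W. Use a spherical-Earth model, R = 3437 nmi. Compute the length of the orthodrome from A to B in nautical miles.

7570 nmi

Haversine: a = sin²(Δφ/2)+cos φ₁ cos φ₂ sin²(Δλ/2) = 0.79520;  σ = 2·atan2(√a,√(1−a))
σ = 126.186° → d = Rσ = 3437·2.20236 = 7570 nmi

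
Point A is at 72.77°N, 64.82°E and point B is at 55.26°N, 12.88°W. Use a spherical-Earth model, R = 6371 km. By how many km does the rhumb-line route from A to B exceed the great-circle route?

Great circle: cos σ = sin φ₁ sin φ₂ + cos φ₁ cos φ₂ cos Δλ,  σ = 0.6079 rad → d_gc = 3873.2 km
Rhumb line: Δψ = -0.7250, q = Δφ/Δψ = 0.4215, d_rh = R√(Δφ²+q²Δλ²) = 4129.8 km
Excess = 4129.8 − 3873.2 = 256.6 ≈ 257 km

257 km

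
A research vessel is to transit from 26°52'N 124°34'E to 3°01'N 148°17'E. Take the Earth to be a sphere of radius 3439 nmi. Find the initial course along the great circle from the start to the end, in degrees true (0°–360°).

132.4°

N = sin Δλ·cos φ₂ = +0.4017;  D = cos φ₁ sin φ₂ − sin φ₁ cos φ₂ cos Δλ = -0.3662
initial course = atan2(N, D) = 132.36°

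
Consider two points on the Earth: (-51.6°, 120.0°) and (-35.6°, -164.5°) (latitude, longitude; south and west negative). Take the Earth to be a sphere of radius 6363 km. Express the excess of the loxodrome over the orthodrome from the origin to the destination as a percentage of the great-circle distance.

3.9%

Great circle: σ = 0.9488 rad → d_gc = Rσ = 6037.2 km
Rhumb: Δφ = +0.2793, Δλ = +1.3177, Δψ = +0.3892, q = Δφ/Δψ = 0.7175 → d_rh = R√(Δφ²+q²Δλ²) = 6272.9 km
Excess = (6272.9 − 6037.2) / 6037.2 = 235.7 / 6037.2 = 3.90% ≈ 3.9%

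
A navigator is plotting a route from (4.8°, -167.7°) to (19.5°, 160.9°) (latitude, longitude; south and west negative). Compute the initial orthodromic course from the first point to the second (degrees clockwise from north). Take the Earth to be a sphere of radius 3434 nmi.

298.4°

N = sin Δλ·cos φ₂ = -0.4911;  D = cos φ₁ sin φ₂ − sin φ₁ cos φ₂ cos Δλ = +0.2653
initial course = atan2(N, D) = 298.38°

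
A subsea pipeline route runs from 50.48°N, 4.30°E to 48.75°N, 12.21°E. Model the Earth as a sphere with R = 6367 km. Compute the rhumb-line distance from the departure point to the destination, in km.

Rhumb course C = atan2(Δλ, Δψ) with Δψ = ln[tan(π/4+φ₂/2)/tan(π/4+φ₁/2)] = -0.0466, Δλ = +0.1381 → C = 108.65°
d = R·|Δφ| / |cos C| = 6367·0.03019 / 0.31987 = 601 km

601 km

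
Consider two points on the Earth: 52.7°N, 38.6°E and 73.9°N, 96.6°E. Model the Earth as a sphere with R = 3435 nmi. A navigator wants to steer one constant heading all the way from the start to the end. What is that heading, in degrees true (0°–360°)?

49.3°

Meridional parts: M(φ₁)=+1.0862, M(φ₂)=+1.9559 → ΔM = +0.8698;  Δλ = +1.0123 rad
tan C = Δλ / ΔM = +1.1638 → C = 49.33°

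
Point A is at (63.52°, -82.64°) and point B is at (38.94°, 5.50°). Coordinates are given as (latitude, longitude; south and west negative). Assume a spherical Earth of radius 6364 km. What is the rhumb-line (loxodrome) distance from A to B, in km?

6530 km

Δψ = ln[tan(π/4+φ₂/2)/tan(π/4+φ₁/2)] = -0.7080;  Δφ = -0.4290 rad,  Δλ = +1.5383 rad
q = Δφ/Δψ = 0.6059
d = R·√(Δφ² + q²Δλ²) = 6364·1.02609 = 6530 km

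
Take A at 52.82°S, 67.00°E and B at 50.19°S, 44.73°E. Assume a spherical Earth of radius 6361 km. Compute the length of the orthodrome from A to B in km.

Haversine: a = sin²(Δφ/2)+cos φ₁ cos φ₂ sin²(Δλ/2) = 0.01496;  σ = 2·atan2(√a,√(1−a))
σ = 14.050° → d = Rσ = 6361·0.24521 = 1560 km

1560 km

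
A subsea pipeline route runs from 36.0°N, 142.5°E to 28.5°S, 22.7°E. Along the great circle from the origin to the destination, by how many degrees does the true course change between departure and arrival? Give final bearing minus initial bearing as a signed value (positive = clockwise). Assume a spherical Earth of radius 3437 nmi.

At departure: θ₁ = atan2(sin Δλ cos φ₂, cos φ₁ sin φ₂ − sin φ₁ cos φ₂ cos Δλ) = 260.38°
At arrival: θ₂ = atan2(sin Δλ cos φ₁, −cos φ₂ sin φ₁ + sin φ₂ cos φ₁ cos Δλ) = 245.18°
Δθ = θ₂ − θ₁ = -15.2°

-15.2°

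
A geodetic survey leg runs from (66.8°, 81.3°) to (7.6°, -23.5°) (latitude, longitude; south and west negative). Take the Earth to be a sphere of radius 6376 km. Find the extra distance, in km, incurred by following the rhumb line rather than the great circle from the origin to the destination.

727 km

Great circle: cos σ = sin φ₁ sin φ₂ + cos φ₁ cos φ₂ cos Δλ,  σ = 1.5490 rad → d_gc = 9876.3 km
Rhumb line: Δψ = -1.4504, q = Δφ/Δψ = 0.7124, d_rh = R√(Δφ²+q²Δλ²) = 10603.1 km
Excess = 10603.1 − 9876.3 = 726.8 ≈ 727 km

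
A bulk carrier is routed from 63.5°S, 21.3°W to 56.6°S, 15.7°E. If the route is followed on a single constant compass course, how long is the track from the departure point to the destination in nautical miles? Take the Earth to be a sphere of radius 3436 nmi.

1178 nmi

Δψ = ln[tan(π/4+φ₂/2)/tan(π/4+φ₁/2)] = +0.2423;  Δφ = +0.1204 rad,  Δλ = +0.6458 rad
q = Δφ/Δψ = 0.4971
d = R·√(Δφ² + q²Δλ²) = 3436·0.34287 = 1178 nmi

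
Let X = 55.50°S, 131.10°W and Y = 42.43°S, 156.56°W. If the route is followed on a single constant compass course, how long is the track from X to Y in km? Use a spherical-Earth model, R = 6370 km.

Rhumb course C = atan2(Δλ, Δψ) with Δψ = ln[tan(π/4+φ₂/2)/tan(π/4+φ₁/2)] = +0.3502, Δλ = -0.4444 → C = 308.25°
d = R·|Δφ| / |cos C| = 6370·0.22811 / 0.61903 = 2347 km

2347 km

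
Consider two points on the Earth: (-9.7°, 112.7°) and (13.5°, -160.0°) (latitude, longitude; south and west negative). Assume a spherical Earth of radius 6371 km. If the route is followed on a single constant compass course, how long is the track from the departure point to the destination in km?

Δψ = ln[tan(π/4+φ₂/2)/tan(π/4+φ₁/2)] = +0.4079;  Δφ = +0.4049 rad,  Δλ = +1.5237 rad
q = Δφ/Δψ = 0.9926
d = R·√(Δφ² + q²Δλ²) = 6371·1.56564 = 9975 km

9975 km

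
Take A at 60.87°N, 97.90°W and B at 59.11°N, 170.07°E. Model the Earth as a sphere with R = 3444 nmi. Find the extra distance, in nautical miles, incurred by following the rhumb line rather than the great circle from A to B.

231 nmi

Great circle: cos σ = sin φ₁ sin φ₂ + cos φ₁ cos φ₂ cos Δλ,  σ = 0.7366 rad → d_gc = 2536.8 nmi
Rhumb line: Δψ = -0.0614, q = Δφ/Δψ = 0.5000, d_rh = R√(Δφ²+q²Δλ²) = 2768.0 nmi
Excess = 2768.0 − 2536.8 = 231.2 ≈ 231 nmi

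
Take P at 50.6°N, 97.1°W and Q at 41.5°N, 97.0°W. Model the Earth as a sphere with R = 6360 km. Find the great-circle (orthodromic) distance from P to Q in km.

1010 km

cos σ = sin φ₁ sin φ₂ + cos φ₁ cos φ₂ cos Δλ
      = sin(50.60°)sin(41.50°) + cos(50.60°)cos(41.50°)cos(0.10°) = 0.9874
σ = 9.100° → d = Rσ = 6360·0.15883 = 1010 km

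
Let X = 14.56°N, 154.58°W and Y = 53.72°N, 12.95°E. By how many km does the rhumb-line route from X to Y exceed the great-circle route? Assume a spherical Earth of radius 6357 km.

Great circle: cos σ = sin φ₁ sin φ₂ + cos φ₁ cos φ₂ cos Δλ,  σ = 1.9354 rad → d_gc = 12303.2 km
Rhumb line: Δψ = +0.8590, q = Δφ/Δψ = 0.7957, d_rh = R√(Δφ²+q²Δλ²) = 15414.5 km
Excess = 15414.5 − 12303.2 = 3111.3 ≈ 3111 km

3111 km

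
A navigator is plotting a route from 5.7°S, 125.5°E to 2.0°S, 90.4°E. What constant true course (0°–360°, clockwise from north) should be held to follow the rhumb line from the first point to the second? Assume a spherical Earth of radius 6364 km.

276.0°

Δψ = ln[tan(π/4+φ₂/2)/tan(π/4+φ₁/2)] = +0.0647
Δλ = -0.6126 rad (taken the short way round)
course = atan2(Δλ, Δψ) = 276.03°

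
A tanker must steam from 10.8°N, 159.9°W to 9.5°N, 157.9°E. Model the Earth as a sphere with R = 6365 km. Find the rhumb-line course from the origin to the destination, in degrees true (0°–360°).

268.2°

Δψ = ln[tan(π/4+φ₂/2)/tan(π/4+φ₁/2)] = -0.0231
Δλ = -0.7365 rad (taken the short way round)
course = atan2(Δλ, Δψ) = 268.21°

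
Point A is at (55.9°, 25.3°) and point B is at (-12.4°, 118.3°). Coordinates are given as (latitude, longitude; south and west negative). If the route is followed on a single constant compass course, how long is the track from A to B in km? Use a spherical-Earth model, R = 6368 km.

Rhumb course C = atan2(Δλ, Δψ) with Δψ = ln[tan(π/4+φ₂/2)/tan(π/4+φ₁/2)] = -1.4001, Δλ = +1.6232 → C = 130.78°
d = R·|Δφ| / |cos C| = 6368·1.19206 / 0.65315 = 11622 km

11622 km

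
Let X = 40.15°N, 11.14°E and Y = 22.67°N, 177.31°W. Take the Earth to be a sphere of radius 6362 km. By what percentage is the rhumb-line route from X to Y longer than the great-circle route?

25.5%

Great circle: σ = 2.0366 rad → d_gc = Rσ = 12956.8 km
Rhumb: Δφ = -0.3051, Δλ = +2.9941, Δψ = -0.3599, q = Δφ/Δψ = 0.8476 → d_rh = R√(Δφ²+q²Δλ²) = 16262.7 km
Excess = (16262.7 − 12956.8) / 12956.8 = 3305.9 / 12956.8 = 25.51% ≈ 25.5%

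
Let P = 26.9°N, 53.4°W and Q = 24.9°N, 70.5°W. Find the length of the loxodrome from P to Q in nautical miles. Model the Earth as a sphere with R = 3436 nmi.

930 nmi

Rhumb course C = atan2(Δλ, Δψ) with Δψ = ln[tan(π/4+φ₂/2)/tan(π/4+φ₁/2)] = -0.0388, Δλ = -0.2985 → C = 262.59°
d = R·|Δφ| / |cos C| = 3436·0.03491 / 0.12894 = 930 nmi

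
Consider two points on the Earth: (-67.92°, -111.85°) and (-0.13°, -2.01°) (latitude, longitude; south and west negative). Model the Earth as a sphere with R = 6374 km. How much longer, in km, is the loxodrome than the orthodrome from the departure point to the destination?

Great circle: cos σ = sin φ₁ sin φ₂ + cos φ₁ cos φ₂ cos Δλ,  σ = 1.6966 rad → d_gc = 10814.2 km
Rhumb line: Δψ = +1.6319, q = Δφ/Δψ = 0.7250, d_rh = R√(Δφ²+q²Δλ²) = 11634.3 km
Excess = 11634.3 − 10814.2 = 820.1 ≈ 820 km

820 km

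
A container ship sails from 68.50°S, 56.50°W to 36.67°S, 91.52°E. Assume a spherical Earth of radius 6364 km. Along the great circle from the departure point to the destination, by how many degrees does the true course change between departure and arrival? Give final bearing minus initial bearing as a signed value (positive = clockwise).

Initial bearing θ₁ = atan2(sin Δλ cos φ₂, cos φ₁ sin φ₂ − sin φ₁ cos φ₂ cos Δλ) = 153.50°
Final bearing θ₂ = (initial bearing from the destination back to the start) + 180° = 11.77°
Δθ = θ₂ − θ₁ = -141.7°

-141.7°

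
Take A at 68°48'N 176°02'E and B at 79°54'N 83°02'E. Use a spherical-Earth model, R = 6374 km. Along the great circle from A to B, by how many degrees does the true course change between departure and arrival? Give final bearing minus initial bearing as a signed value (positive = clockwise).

-91.1°

Initial bearing θ₁ = atan2(sin Δλ cos φ₂, cos φ₁ sin φ₂ − sin φ₁ cos φ₂ cos Δλ) = 334.34°
Final bearing θ₂ = (initial bearing from the destination back to the start) + 180° = 243.24°
Δθ = θ₂ − θ₁ = -91.1°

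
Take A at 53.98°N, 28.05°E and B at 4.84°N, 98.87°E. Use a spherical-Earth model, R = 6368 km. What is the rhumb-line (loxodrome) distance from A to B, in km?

Rhumb course C = atan2(Δλ, Δψ) with Δψ = ln[tan(π/4+φ₂/2)/tan(π/4+φ₁/2)] = -1.0390, Δλ = +1.2360 → C = 130.05°
d = R·|Δφ| / |cos C| = 6368·0.85765 / 0.64346 = 8488 km

8488 km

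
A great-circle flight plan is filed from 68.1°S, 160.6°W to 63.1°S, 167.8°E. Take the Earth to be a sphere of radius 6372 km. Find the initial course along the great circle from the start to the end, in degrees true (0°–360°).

276.0°

N = sin Δλ·cos φ₂ = -0.2371;  D = cos φ₁ sin φ₂ − sin φ₁ cos φ₂ cos Δλ = +0.0249
initial course = atan2(N, D) = 276.00°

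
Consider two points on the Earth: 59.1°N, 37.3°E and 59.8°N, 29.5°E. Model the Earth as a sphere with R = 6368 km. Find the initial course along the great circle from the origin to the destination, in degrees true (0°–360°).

θ = atan2( sin Δλ·cos φ₂ ,  cos φ₁ sin φ₂ − sin φ₁ cos φ₂ cos Δλ )
  = atan2(-0.0683, +0.0162) = 283.36°

283.4°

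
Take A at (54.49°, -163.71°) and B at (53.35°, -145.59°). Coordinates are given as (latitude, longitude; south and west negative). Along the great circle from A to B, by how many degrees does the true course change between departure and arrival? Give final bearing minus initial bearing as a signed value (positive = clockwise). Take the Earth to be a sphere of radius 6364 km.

At departure: θ₁ = atan2(sin Δλ cos φ₂, cos φ₁ sin φ₂ − sin φ₁ cos φ₂ cos Δλ) = 88.70°
At arrival: θ₂ = atan2(sin Δλ cos φ₁, −cos φ₂ sin φ₁ + sin φ₂ cos φ₁ cos Δλ) = 103.39°
Δθ = θ₂ − θ₁ = +14.7°

+14.7°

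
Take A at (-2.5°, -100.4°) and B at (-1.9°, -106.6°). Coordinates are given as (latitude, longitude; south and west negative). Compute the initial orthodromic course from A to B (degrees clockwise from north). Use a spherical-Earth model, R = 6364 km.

275.4°

θ = atan2( sin Δλ·cos φ₂ ,  cos φ₁ sin φ₂ − sin φ₁ cos φ₂ cos Δλ )
  = atan2(-0.1079, +0.0102) = 275.41°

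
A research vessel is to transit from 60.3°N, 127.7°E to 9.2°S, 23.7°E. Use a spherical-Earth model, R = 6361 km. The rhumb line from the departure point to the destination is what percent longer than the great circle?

Great circle: σ = 1.8309 rad → d_gc = Rσ = 11646.5 km
Rhumb: Δφ = -1.2130, Δλ = -1.8151, Δψ = -1.4887, q = Δφ/Δψ = 0.8148 → d_rh = R√(Δφ²+q²Δλ²) = 12167.1 km
Excess = (12167.1 − 11646.5) / 11646.5 = 520.6 / 11646.5 = 4.47% ≈ 4.5%

4.5%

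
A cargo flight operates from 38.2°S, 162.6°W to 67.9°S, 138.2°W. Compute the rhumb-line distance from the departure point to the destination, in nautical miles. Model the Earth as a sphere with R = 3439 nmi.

1968 nmi

Rhumb course C = atan2(Δλ, Δψ) with Δψ = ln[tan(π/4+φ₂/2)/tan(π/4+φ₁/2)] = -0.9109, Δλ = +0.4259 → C = 154.94°
d = R·|Δφ| / |cos C| = 3439·0.51836 / 0.90588 = 1968 nmi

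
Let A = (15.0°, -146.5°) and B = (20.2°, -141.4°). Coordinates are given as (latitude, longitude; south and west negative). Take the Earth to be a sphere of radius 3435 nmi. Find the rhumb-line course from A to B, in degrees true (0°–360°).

Meridional parts: M(φ₁)=+0.2648, M(φ₂)=+0.3601 → ΔM = +0.0953;  Δλ = +0.0890 rad
tan C = Δλ / ΔM = +0.9345 → C = 43.06°

43.1°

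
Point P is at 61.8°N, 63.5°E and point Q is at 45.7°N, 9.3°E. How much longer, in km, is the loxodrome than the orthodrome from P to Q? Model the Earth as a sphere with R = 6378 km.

98 km

Great circle: cos σ = sin φ₁ sin φ₂ + cos φ₁ cos φ₂ cos Δλ,  σ = 0.6027 rad → d_gc = 3844.1 km
Rhumb line: Δψ = -0.4828, q = Δφ/Δψ = 0.5820, d_rh = R√(Δφ²+q²Δλ²) = 3942.3 km
Excess = 3942.3 − 3844.1 = 98.2 ≈ 98 km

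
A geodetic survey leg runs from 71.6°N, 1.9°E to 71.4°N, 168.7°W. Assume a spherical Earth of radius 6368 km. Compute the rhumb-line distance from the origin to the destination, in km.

6016 km

Δψ = ln[tan(π/4+φ₂/2)/tan(π/4+φ₁/2)] = -0.0110;  Δφ = -0.0035 rad,  Δλ = -2.9775 rad
q = Δφ/Δψ = 0.3173
d = R·√(Δφ² + q²Δλ²) = 6368·0.94478 = 6016 km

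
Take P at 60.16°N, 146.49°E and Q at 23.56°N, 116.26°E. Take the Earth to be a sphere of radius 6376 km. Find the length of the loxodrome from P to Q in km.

Δψ = ln[tan(π/4+φ₂/2)/tan(π/4+φ₁/2)] = -0.8993;  Δφ = -0.6388 rad,  Δλ = -0.5276 rad
q = Δφ/Δψ = 0.7104
d = R·√(Δφ² + q²Δλ²) = 6376·0.74062 = 4722 km

4722 km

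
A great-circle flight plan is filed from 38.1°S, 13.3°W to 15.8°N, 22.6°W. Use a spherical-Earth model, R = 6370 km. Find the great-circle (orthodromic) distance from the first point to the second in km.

cos σ = sin φ₁ sin φ₂ + cos φ₁ cos φ₂ cos Δλ
      = sin(-38.10°)sin(15.80°) + cos(-38.10°)cos(15.80°)cos(-9.30°) = 0.5792
σ = 54.603° → d = Rσ = 6370·0.95300 = 6071 km

6071 km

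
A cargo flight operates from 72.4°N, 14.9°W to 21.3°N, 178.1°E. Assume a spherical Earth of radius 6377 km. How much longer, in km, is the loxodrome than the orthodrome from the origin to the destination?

2970 km

Great circle: cos σ = sin φ₁ sin φ₂ + cos φ₁ cos φ₂ cos Δλ,  σ = 1.4990 rad → d_gc = 9559.0 km
Rhumb line: Δψ = -1.4849, q = Δφ/Δψ = 0.6006, d_rh = R√(Δφ²+q²Δλ²) = 12528.8 km
Excess = 12528.8 − 9559.0 = 2969.8 ≈ 2970 km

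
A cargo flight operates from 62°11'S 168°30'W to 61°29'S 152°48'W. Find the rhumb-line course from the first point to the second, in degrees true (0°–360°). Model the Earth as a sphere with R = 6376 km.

84.6°

Meridional parts: M(φ₁)=-1.3958, M(φ₂)=-1.3699 → ΔM = +0.0259;  Δλ = +0.2740 rad
tan C = Δλ / ΔM = +10.5866 → C = 84.60°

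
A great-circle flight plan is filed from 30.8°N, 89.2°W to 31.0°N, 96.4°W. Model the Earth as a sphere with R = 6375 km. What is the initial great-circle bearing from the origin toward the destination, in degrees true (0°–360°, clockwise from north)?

N = sin Δλ·cos φ₂ = -0.1074;  D = cos φ₁ sin φ₂ − sin φ₁ cos φ₂ cos Δλ = +0.0070
initial course = atan2(N, D) = 273.70°

273.7°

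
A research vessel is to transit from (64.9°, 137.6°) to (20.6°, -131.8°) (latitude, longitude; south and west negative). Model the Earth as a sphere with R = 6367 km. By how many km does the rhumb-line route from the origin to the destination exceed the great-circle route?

Great circle: cos σ = sin φ₁ sin φ₂ + cos φ₁ cos φ₂ cos Δλ,  σ = 1.2509 rad → d_gc = 7964.5 km
Rhumb line: Δψ = -1.1348, q = Δφ/Δψ = 0.6813, d_rh = R√(Δφ²+q²Δλ²) = 8443.4 km
Excess = 8443.4 − 7964.5 = 478.9 ≈ 479 km

479 km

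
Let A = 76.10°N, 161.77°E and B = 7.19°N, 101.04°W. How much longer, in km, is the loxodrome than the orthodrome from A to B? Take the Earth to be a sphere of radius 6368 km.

Great circle: cos σ = sin φ₁ sin φ₂ + cos φ₁ cos φ₂ cos Δλ,  σ = 1.4790 rad → d_gc = 9418.29 km
Rhumb line: Δψ = -1.9787, q = Δφ/Δψ = 0.6078, d_rh = R√(Δφ²+q²Δλ²) = 10087.83 km
Excess = 10087.83 − 9418.29 = 669.54 ≈ 670 km

670 km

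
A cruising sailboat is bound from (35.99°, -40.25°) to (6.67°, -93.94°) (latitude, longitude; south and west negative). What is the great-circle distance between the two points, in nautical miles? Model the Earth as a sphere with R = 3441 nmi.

cos σ = sin φ₁ sin φ₂ + cos φ₁ cos φ₂ cos Δλ
      = sin(35.99°)sin(6.67°) + cos(35.99°)cos(6.67°)cos(-53.69°) = 0.5441
σ = 57.034° → d = Rσ = 3441·0.99544 = 3425 nmi

3425 nmi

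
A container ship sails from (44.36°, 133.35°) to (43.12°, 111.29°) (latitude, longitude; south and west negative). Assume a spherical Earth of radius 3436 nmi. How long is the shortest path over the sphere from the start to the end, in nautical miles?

956 nmi

Haversine: a = sin²(Δφ/2)+cos φ₁ cos φ₂ sin²(Δλ/2) = 0.01922;  σ = 2·atan2(√a,√(1−a))
σ = 15.938° → d = Rσ = 3436·0.27817 = 956 nmi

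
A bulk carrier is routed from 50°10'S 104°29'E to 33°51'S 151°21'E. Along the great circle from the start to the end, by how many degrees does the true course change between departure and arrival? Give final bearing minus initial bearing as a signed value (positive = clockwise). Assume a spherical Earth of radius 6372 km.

Initial bearing θ₁ = atan2(sin Δλ cos φ₂, cos φ₁ sin φ₂ − sin φ₁ cos φ₂ cos Δλ) = 82.55°
Final bearing θ₂ = (initial bearing from the destination back to the start) + 180° = 49.89°
Δθ = θ₂ − θ₁ = -32.7°

-32.7°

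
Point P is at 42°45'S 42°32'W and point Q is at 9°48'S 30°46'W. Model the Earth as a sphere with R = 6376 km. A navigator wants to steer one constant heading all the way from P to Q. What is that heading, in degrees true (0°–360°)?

17.4°

Meridional parts: M(φ₁)=-0.8269, M(φ₂)=-0.1719 → ΔM = +0.6550;  Δλ = +0.2054 rad
tan C = Δλ / ΔM = +0.3135 → C = 17.41°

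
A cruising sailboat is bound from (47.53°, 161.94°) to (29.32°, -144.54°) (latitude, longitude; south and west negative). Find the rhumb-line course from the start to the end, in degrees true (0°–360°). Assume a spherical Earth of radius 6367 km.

113.7°

Meridional parts: M(φ₁)=+0.9453, M(φ₂)=+0.5356 → ΔM = -0.4096;  Δλ = +0.9341 rad
tan C = Δλ / ΔM = -2.2804 → C = 113.68°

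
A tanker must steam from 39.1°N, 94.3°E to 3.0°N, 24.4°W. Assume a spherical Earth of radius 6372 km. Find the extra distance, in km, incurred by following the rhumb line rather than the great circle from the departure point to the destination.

Great circle: cos σ = sin φ₁ sin φ₂ + cos φ₁ cos φ₂ cos Δλ,  σ = 1.9168 rad → d_gc = 12214.0 km
Rhumb line: Δψ = -0.6902, q = Δφ/Δψ = 0.9129, d_rh = R√(Δφ²+q²Δλ²) = 12702.7 km
Excess = 12702.7 − 12214.0 = 488.7 ≈ 489 km

489 km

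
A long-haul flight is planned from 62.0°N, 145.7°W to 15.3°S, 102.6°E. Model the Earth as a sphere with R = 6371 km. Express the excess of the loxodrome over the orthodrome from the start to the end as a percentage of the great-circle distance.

Great circle: σ = 1.9828 rad → d_gc = Rσ = 12632.2 km
Rhumb: Δφ = -1.3491, Δλ = -1.9495, Δψ = -1.6593, q = Δφ/Δψ = 0.8131 → d_rh = R√(Δφ²+q²Δλ²) = 13261.7 km
Excess = (13261.7 − 12632.2) / 12632.2 = 629.5 / 12632.2 = 4.98% ≈ 5.0%

5.0%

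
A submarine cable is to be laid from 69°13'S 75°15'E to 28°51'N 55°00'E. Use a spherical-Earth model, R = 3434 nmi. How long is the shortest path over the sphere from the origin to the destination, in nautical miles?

5944 nmi

cos σ = sin φ₁ sin φ₂ + cos φ₁ cos φ₂ cos Δλ
      = sin(-69.22°)sin(28.85°) + cos(-69.22°)cos(28.85°)cos(-20.25°) = -0.1595
σ = 99.180° → d = Rσ = 3434·1.73102 = 5944 nmi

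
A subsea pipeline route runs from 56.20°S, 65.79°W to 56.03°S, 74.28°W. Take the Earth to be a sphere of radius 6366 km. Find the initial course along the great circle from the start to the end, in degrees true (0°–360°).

268.5°

θ = atan2( sin Δλ·cos φ₂ ,  cos φ₁ sin φ₂ − sin φ₁ cos φ₂ cos Δλ )
  = atan2(-0.0825, -0.0021) = 268.53°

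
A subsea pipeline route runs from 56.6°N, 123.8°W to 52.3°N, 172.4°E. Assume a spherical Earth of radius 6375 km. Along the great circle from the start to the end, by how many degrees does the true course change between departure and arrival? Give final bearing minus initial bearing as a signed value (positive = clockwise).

At departure: θ₁ = atan2(sin Δλ cos φ₂, cos φ₁ sin φ₂ − sin φ₁ cos φ₂ cos Δλ) = 290.96°
At arrival: θ₂ = atan2(sin Δλ cos φ₁, −cos φ₂ sin φ₁ + sin φ₂ cos φ₁ cos Δλ) = 237.21°
Δθ = θ₂ − θ₁ = -53.8°

-53.8°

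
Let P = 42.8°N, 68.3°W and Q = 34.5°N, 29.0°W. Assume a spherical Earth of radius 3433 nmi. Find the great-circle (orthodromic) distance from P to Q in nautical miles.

Haversine: a = sin²(Δφ/2)+cos φ₁ cos φ₂ sin²(Δλ/2) = 0.07361;  σ = 2·atan2(√a,√(1−a))
σ = 31.486° → d = Rσ = 3433·0.54953 = 1887 nmi

1887 nmi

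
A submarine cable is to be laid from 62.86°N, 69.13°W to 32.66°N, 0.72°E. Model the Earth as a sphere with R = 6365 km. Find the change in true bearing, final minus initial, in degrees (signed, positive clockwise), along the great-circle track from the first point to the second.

+56.3°

Initial bearing θ₁ = atan2(sin Δλ cos φ₂, cos φ₁ sin φ₂ − sin φ₁ cos φ₂ cos Δλ) = 90.86°
Final bearing θ₂ = (initial bearing from the destination back to the start) + 180° = 147.20°
Δθ = θ₂ − θ₁ = +56.3°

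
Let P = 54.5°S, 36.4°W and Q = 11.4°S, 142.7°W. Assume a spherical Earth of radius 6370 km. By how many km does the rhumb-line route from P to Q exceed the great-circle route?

614 km

Great circle: cos σ = sin φ₁ sin φ₂ + cos φ₁ cos φ₂ cos Δλ,  σ = 1.5696 rad → d_gc = 9998.7 km
Rhumb line: Δψ = +0.9388, q = Δφ/Δψ = 0.8013, d_rh = R√(Δφ²+q²Δλ²) = 10612.7 km
Excess = 10612.7 − 9998.7 = 614.0 ≈ 614 km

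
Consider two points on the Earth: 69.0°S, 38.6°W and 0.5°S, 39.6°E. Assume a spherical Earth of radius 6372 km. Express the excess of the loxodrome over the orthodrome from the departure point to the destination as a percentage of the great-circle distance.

Great circle: σ = 1.4893 rad → d_gc = Rσ = 9489.7 km
Rhumb: Δφ = +1.1956, Δλ = +1.3648, Δψ = +1.6768, q = Δφ/Δψ = 0.7130 → d_rh = R√(Δφ²+q²Δλ²) = 9822.5 km
Excess = (9822.5 − 9489.7) / 9489.7 = 332.8 / 9489.7 = 3.51% ≈ 3.5%

3.5%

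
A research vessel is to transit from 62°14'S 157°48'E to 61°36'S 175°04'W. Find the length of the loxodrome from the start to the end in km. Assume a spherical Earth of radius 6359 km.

Δψ = ln[tan(π/4+φ₂/2)/tan(π/4+φ₁/2)] = +0.0235;  Δφ = +0.0111 rad,  Δλ = +0.4736 rad
q = Δφ/Δψ = 0.4707
d = R·√(Δφ² + q²Δλ²) = 6359·0.22320 = 1419 km

1419 km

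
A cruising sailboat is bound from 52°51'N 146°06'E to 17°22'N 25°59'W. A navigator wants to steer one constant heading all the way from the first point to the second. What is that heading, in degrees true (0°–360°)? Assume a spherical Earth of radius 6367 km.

255.4°

Δψ = ln[tan(π/4+φ₂/2)/tan(π/4+φ₁/2)] = -0.7826
Δλ = -3.0034 rad (taken the short way round)
course = atan2(Δλ, Δψ) = 255.39°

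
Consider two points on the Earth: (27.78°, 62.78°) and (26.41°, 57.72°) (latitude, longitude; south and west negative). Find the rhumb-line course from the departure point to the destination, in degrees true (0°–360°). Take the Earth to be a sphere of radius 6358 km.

Meridional parts: M(φ₁)=+0.5050, M(φ₂)=+0.4782 → ΔM = -0.0269;  Δλ = -0.0883 rad
tan C = Δλ / ΔM = +3.2880 → C = 253.08°

253.1°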